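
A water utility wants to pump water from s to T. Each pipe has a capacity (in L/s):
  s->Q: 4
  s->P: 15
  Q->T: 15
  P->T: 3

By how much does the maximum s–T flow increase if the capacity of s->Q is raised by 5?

Original max flow = 7.
After raising cap(s->Q), augmenting paths through that edge carry 5 more units.
New max flow = 12. Increase = 5.

5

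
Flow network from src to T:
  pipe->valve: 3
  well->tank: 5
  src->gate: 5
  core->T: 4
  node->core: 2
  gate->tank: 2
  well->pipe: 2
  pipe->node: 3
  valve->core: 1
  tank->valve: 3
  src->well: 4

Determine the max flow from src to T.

3

Augment src->well->pipe->node->core->T: bottleneck 2. Total 2.
Augment src->well->tank->valve->core->T: bottleneck 1. Total 3.
No augmenting path remains in the residual graph.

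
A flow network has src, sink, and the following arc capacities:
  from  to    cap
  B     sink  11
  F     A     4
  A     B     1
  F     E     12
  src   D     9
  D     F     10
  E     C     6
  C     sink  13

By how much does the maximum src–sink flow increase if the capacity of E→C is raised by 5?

2

Original max flow = 7.
After raising cap(E→C), augmenting paths through that edge carry 2 more units.
New max flow = 9. Increase = 2.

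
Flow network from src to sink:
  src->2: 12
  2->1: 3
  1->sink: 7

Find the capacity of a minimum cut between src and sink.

3

Max flow = 3 (via 1 augmenting path).
In the residual at optimum, the set reachable from src is {2, src}.
Cut edges: 2->1 (cap 3). Sum = 3.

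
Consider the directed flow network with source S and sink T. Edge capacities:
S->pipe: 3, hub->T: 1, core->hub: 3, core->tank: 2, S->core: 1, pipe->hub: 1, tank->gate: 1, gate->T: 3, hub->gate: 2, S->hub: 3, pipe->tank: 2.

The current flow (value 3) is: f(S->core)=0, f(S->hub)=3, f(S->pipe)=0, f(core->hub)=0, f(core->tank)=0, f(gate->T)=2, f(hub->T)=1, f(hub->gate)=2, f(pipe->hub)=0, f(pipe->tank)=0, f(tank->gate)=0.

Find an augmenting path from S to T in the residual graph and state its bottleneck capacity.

S->core->tank->gate->T, bottleneck 1

Residual along S->core->tank->gate->T: S->core: 1, core->tank: 2, tank->gate: 1, gate->T: 1.
Bottleneck = min = 1.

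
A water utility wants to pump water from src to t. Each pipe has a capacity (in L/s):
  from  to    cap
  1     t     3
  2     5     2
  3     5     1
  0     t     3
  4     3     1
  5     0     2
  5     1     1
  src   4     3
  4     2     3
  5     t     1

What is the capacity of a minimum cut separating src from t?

Max flow = 3 (via 3 augmenting paths).
In the residual at optimum, the set reachable from src is {src}.
Cut edges: src->4 (cap 3). Sum = 3.

3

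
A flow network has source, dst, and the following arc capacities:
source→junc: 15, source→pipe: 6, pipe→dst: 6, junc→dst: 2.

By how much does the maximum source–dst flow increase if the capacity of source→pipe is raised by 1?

0

Original max flow = 8.
Even with extra capacity on source→pipe, another cut of capacity 8 remains binding.
New max flow = 8. Increase = 0.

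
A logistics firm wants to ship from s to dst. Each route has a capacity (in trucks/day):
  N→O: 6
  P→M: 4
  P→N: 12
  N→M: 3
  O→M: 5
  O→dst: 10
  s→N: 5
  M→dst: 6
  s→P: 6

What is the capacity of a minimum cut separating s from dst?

11

Max flow = 11 (via 4 augmenting paths).
In the residual at optimum, the set reachable from s is {s}.
Cut edges: s→P (cap 6), s→N (cap 5). Sum = 11.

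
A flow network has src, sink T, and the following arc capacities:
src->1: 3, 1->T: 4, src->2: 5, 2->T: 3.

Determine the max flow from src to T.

6

Augment src->2->T: bottleneck 3. Total 3.
Augment src->1->T: bottleneck 3. Total 6.
No augmenting path remains in the residual graph.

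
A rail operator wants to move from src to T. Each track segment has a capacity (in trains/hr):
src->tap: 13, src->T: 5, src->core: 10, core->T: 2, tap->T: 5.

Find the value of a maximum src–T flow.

12

Augment src->T: bottleneck 5. Total 5.
Augment src->core->T: bottleneck 2. Total 7.
Augment src->tap->T: bottleneck 5. Total 12.
No augmenting path remains in the residual graph.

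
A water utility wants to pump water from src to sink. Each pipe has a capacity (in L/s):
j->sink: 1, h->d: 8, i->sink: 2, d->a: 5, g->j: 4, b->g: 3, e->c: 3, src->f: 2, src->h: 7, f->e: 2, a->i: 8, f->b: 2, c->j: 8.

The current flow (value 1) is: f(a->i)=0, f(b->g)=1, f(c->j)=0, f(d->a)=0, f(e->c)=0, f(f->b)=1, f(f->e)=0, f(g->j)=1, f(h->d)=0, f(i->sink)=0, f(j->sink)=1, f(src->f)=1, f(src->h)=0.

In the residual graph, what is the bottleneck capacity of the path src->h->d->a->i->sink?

2

Residual capacities along the path: src->h: 7, h->d: 8, d->a: 5, a->i: 8, i->sink: 2.
Minimum is 2.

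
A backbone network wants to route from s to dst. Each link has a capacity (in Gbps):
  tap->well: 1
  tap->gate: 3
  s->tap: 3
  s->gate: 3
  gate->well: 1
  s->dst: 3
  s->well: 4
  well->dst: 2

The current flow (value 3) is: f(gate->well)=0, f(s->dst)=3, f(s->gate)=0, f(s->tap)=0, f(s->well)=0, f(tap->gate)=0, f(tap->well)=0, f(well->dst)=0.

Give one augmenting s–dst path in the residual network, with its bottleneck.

Residual along s->well->dst: s->well: 4, well->dst: 2.
Bottleneck = min = 2.

s->well->dst, bottleneck 2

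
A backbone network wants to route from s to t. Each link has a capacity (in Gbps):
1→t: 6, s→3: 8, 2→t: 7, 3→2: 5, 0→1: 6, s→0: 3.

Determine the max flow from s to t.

8

Augment s→3→2→t: bottleneck 5. Total 5.
Augment s→0→1→t: bottleneck 3. Total 8.
No augmenting path remains in the residual graph.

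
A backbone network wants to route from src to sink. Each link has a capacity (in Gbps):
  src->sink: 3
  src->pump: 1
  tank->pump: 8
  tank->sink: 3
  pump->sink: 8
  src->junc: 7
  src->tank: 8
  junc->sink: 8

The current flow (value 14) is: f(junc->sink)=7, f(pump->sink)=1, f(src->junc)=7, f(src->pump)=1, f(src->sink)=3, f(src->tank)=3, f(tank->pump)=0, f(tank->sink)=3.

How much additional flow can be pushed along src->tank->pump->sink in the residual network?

5

Residual capacities along the path: src->tank: 5, tank->pump: 8, pump->sink: 7.
Minimum is 5.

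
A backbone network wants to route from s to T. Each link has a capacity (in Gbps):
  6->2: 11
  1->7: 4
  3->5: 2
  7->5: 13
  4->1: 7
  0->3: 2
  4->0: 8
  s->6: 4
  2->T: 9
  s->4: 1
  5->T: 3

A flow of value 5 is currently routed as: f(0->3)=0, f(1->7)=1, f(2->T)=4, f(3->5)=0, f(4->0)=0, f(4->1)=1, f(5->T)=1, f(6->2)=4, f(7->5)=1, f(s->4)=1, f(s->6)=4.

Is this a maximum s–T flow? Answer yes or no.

Yes

Residual reachable from s: {s}; T is not reachable.
Saturated cut: s->6, s->4 with total capacity 5 = current flow value. Flow is maximum.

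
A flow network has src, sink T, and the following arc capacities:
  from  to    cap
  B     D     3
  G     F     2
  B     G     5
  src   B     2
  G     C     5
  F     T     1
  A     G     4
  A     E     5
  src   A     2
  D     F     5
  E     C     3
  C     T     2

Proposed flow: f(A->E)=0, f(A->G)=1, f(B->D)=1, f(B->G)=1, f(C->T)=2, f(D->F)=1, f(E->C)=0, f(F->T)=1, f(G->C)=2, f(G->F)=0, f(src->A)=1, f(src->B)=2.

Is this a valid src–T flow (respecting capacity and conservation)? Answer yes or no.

Yes

Every edge has 0 ≤ f(e) ≤ cap(e).
At each intermediate node, inflow equals outflow.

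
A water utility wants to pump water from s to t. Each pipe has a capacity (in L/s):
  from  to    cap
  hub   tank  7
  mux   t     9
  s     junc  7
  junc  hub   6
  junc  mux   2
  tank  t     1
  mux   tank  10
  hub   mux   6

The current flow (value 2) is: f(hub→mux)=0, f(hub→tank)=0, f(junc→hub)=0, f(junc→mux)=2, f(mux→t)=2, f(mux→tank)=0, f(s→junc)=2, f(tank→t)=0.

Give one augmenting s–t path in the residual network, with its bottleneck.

s→junc→hub→mux→t, bottleneck 5

Residual along s→junc→hub→mux→t: s→junc: 5, junc→hub: 6, hub→mux: 6, mux→t: 7.
Bottleneck = min = 5.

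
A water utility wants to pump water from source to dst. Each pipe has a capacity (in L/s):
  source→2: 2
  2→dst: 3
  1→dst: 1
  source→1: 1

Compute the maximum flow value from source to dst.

Augment source→1→dst: bottleneck 1. Total 1.
Augment source→2→dst: bottleneck 2. Total 3.
No augmenting path remains in the residual graph.

3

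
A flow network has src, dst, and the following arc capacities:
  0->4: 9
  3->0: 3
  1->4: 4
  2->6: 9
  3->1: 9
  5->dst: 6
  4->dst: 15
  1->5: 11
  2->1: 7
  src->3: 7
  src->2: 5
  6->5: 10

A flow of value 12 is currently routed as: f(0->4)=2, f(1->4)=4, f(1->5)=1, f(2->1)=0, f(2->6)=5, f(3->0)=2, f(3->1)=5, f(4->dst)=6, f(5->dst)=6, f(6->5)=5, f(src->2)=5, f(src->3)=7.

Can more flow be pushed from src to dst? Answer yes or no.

No

Residual reachable from src: {src}; dst is not reachable.
Saturated cut: src->2, src->3 with total capacity 12 = current flow value. Flow is maximum.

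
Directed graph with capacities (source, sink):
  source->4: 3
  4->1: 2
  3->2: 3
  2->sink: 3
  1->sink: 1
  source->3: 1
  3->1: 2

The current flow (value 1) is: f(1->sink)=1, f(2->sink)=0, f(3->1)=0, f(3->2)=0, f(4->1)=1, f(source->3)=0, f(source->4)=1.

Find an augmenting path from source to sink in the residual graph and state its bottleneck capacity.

source->3->2->sink, bottleneck 1

Residual along source->3->2->sink: source->3: 1, 3->2: 3, 2->sink: 3.
Bottleneck = min = 1.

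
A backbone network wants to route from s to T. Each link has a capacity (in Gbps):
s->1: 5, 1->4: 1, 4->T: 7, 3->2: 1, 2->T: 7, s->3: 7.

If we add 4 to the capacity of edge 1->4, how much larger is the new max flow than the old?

4

Original max flow = 2.
After raising cap(1->4), augmenting paths through that edge carry 4 more units.
New max flow = 6. Increase = 4.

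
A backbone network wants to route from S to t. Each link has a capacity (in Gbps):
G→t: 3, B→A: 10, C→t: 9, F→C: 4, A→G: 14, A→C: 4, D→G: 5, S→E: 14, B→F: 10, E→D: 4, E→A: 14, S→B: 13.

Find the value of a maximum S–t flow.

11

Augment S→E→D→G→t: bottleneck 3. Total 3.
Augment S→E→A→C→t: bottleneck 4. Total 7.
Augment S→B→F→C→t: bottleneck 4. Total 11.
No augmenting path remains in the residual graph.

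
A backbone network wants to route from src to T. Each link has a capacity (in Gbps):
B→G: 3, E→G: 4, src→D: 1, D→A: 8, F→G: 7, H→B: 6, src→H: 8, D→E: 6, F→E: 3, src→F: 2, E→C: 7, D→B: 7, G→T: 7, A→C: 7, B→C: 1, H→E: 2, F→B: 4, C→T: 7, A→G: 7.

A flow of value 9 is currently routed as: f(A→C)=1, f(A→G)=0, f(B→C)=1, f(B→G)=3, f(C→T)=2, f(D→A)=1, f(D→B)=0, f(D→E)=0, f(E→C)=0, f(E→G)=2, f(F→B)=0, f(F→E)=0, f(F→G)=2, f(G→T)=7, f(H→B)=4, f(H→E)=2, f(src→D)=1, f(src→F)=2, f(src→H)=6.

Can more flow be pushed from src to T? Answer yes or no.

Residual reachable from src: {B, H, src}; T is not reachable.
Saturated cut: src→F, src→D, H→E, B→C, B→G with total capacity 9 = current flow value. Flow is maximum.

No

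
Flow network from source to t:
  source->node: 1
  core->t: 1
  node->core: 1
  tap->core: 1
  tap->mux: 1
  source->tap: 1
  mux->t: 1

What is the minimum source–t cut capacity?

Max flow = 2 (via 2 augmenting paths).
In the residual at optimum, the set reachable from source is {source}.
Cut edges: source->tap (cap 1), source->node (cap 1). Sum = 2.

2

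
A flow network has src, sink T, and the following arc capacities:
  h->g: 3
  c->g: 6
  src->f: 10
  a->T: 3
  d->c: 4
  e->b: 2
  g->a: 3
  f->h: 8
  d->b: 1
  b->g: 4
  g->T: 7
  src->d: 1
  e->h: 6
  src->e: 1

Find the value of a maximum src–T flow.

5

Augment src->f->h->g->T: bottleneck 3. Total 3.
Augment src->d->c->g->T: bottleneck 1. Total 4.
Augment src->e->b->g->T: bottleneck 1. Total 5.
No augmenting path remains in the residual graph.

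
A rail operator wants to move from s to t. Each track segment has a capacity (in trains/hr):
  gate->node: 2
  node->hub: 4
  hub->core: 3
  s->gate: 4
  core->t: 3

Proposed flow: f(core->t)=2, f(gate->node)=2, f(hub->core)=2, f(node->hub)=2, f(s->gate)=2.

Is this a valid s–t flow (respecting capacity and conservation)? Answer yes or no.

Every edge has 0 ≤ f(e) ≤ cap(e).
At each intermediate node, inflow equals outflow.

Yes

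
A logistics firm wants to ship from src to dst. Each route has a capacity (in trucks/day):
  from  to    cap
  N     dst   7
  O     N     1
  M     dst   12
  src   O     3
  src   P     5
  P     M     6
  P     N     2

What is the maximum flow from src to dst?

6

Augment src→O→N→dst: bottleneck 1. Total 1.
Augment src→P→N→dst: bottleneck 2. Total 3.
Augment src→P→M→dst: bottleneck 3. Total 6.
No augmenting path remains in the residual graph.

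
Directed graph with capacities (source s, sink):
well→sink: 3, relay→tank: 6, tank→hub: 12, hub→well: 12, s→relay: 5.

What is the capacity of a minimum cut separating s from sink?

3

Max flow = 3 (via 1 augmenting path).
In the residual at optimum, the set reachable from s is {hub, relay, s, tank, well}.
Cut edges: well→sink (cap 3). Sum = 3.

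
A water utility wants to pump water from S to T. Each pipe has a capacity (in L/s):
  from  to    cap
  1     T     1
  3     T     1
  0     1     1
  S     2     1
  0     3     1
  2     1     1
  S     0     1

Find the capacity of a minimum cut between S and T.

2

Max flow = 2 (via 2 augmenting paths).
In the residual at optimum, the set reachable from S is {S}.
Cut edges: S->2 (cap 1), S->0 (cap 1). Sum = 2.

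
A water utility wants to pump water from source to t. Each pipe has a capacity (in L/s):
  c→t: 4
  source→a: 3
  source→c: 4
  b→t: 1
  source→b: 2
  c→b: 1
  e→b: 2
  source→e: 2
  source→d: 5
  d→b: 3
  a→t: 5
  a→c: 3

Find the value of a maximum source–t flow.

Augment source→a→t: bottleneck 3. Total 3.
Augment source→c→t: bottleneck 4. Total 7.
Augment source→b→t: bottleneck 1. Total 8.
No augmenting path remains in the residual graph.

8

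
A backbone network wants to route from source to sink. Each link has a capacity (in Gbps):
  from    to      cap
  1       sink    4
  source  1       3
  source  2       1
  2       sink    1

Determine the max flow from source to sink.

4

Augment source→1→sink: bottleneck 3. Total 3.
Augment source→2→sink: bottleneck 1. Total 4.
No augmenting path remains in the residual graph.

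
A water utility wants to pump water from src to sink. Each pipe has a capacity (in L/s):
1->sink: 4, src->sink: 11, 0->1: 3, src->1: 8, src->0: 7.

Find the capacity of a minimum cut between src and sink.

15

Max flow = 15 (via 2 augmenting paths).
In the residual at optimum, the set reachable from src is {0, 1, src}.
Cut edges: src->sink (cap 11), 1->sink (cap 4). Sum = 15.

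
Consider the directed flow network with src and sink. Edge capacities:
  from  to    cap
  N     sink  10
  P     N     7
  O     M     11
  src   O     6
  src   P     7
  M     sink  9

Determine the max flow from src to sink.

Augment src→O→M→sink: bottleneck 6. Total 6.
Augment src→P→N→sink: bottleneck 7. Total 13.
No augmenting path remains in the residual graph.

13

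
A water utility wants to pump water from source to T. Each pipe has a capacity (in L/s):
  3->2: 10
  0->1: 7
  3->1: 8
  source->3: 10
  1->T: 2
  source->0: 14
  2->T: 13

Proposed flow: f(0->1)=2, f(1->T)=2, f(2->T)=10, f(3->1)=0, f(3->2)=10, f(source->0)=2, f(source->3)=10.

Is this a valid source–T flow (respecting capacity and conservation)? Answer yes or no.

Every edge has 0 ≤ f(e) ≤ cap(e).
At each intermediate node, inflow equals outflow.

Yes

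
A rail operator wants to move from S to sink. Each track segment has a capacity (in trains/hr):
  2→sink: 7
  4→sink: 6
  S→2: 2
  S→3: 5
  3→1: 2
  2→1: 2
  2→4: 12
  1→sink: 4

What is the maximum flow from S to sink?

4

Augment S→2→sink: bottleneck 2. Total 2.
Augment S→3→1→sink: bottleneck 2. Total 4.
No augmenting path remains in the residual graph.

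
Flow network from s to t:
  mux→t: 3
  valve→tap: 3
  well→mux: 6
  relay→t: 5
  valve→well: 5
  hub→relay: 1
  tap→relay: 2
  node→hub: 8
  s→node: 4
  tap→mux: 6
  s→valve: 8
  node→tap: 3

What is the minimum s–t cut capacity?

Max flow = 6 (via 4 augmenting paths).
In the residual at optimum, the set reachable from s is {hub, mux, node, s, tap, valve, well}.
Cut edges: hub→relay (cap 1), tap→relay (cap 2), mux→t (cap 3). Sum = 6.

6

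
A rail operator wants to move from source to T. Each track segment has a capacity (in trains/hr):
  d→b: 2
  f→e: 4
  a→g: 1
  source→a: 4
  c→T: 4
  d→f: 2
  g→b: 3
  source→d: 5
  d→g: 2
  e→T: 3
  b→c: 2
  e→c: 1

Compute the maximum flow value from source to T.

4

Augment source→d→f→e→T: bottleneck 2. Total 2.
Augment source→d→b→c→T: bottleneck 2. Total 4.
No augmenting path remains in the residual graph.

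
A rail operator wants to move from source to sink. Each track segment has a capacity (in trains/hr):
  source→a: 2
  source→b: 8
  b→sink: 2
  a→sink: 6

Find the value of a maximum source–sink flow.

4

Augment source→a→sink: bottleneck 2. Total 2.
Augment source→b→sink: bottleneck 2. Total 4.
No augmenting path remains in the residual graph.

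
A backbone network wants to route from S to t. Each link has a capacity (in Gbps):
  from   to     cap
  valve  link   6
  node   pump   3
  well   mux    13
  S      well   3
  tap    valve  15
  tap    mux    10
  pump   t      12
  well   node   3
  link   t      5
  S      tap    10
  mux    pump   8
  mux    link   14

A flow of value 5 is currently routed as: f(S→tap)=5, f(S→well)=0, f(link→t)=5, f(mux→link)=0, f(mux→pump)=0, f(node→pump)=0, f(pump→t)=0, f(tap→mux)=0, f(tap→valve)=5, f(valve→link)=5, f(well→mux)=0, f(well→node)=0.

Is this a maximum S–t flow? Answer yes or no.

Residual path S→tap→mux→pump→t has bottleneck 5 > 0.
Pushing 5 along it raises the flow to 10, so the given flow is not maximum.

No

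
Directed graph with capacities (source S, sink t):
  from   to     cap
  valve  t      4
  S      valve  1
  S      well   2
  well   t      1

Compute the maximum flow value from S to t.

Augment S→well→t: bottleneck 1. Total 1.
Augment S→valve→t: bottleneck 1. Total 2.
No augmenting path remains in the residual graph.

2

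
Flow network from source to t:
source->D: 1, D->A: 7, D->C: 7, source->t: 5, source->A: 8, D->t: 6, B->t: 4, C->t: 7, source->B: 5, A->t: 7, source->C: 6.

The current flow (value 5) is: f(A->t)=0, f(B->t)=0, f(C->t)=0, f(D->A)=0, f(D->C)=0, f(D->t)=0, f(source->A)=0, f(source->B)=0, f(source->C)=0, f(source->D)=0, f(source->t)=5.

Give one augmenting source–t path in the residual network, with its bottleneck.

source->B->t, bottleneck 4

Residual along source->B->t: source->B: 5, B->t: 4.
Bottleneck = min = 4.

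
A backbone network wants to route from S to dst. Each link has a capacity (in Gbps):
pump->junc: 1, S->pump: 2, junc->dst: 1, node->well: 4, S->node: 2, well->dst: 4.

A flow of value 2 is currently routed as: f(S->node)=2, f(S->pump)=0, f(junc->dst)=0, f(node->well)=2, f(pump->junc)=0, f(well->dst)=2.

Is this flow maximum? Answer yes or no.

Residual path S->pump->junc->dst has bottleneck 1 > 0.
Pushing 1 along it raises the flow to 3, so the given flow is not maximum.

No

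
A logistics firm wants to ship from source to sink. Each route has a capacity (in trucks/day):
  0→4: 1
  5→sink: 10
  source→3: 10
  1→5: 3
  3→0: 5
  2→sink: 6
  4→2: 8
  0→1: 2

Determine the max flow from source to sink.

Augment source→3→0→4→2→sink: bottleneck 1. Total 1.
Augment source→3→0→1→5→sink: bottleneck 2. Total 3.
No augmenting path remains in the residual graph.

3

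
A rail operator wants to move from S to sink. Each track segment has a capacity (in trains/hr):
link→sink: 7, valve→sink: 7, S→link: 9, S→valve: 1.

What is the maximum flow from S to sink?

8

Augment S→link→sink: bottleneck 7. Total 7.
Augment S→valve→sink: bottleneck 1. Total 8.
No augmenting path remains in the residual graph.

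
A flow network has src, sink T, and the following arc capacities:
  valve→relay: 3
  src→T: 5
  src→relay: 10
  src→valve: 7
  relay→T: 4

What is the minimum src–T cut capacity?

Max flow = 9 (via 2 augmenting paths).
In the residual at optimum, the set reachable from src is {relay, src, valve}.
Cut edges: src→T (cap 5), relay→T (cap 4). Sum = 9.

9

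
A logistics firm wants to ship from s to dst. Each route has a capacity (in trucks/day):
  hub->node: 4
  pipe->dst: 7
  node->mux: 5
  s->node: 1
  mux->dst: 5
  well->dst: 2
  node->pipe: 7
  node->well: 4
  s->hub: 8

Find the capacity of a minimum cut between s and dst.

5

Max flow = 5 (via 3 augmenting paths).
In the residual at optimum, the set reachable from s is {hub, s}.
Cut edges: s->node (cap 1), hub->node (cap 4). Sum = 5.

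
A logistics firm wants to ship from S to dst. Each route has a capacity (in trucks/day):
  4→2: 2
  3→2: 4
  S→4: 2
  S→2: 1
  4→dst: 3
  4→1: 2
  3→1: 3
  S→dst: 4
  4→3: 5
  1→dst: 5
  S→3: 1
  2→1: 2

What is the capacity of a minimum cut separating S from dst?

8

Max flow = 8 (via 4 augmenting paths).
In the residual at optimum, the set reachable from S is {S}.
Cut edges: S→4 (cap 2), S→3 (cap 1), S→2 (cap 1), S→dst (cap 4). Sum = 8.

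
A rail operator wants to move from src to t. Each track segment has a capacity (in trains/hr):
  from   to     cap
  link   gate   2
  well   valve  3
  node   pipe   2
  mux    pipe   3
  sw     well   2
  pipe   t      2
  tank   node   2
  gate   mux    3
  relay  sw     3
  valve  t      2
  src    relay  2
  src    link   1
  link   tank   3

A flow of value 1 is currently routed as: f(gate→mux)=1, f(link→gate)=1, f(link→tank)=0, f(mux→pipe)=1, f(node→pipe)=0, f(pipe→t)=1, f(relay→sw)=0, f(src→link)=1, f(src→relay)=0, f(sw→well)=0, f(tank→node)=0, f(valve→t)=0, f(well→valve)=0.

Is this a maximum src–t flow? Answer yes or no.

Residual path src→relay→sw→well→valve→t has bottleneck 2 > 0.
Pushing 2 along it raises the flow to 3, so the given flow is not maximum.

No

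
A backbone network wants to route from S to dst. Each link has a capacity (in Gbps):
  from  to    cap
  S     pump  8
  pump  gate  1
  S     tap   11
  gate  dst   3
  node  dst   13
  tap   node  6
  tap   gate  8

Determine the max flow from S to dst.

Augment S→pump→gate→dst: bottleneck 1. Total 1.
Augment S→tap→gate→dst: bottleneck 2. Total 3.
Augment S→tap→node→dst: bottleneck 6. Total 9.
No augmenting path remains in the residual graph.

9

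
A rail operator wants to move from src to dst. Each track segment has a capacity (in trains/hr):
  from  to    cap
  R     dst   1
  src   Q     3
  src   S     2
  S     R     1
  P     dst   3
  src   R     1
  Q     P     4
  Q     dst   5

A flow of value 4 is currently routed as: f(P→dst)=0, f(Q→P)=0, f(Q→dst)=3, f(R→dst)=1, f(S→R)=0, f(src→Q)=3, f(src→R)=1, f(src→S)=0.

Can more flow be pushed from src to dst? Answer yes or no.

No

Residual reachable from src: {R, S, src}; dst is not reachable.
Saturated cut: src→Q, R→dst with total capacity 4 = current flow value. Flow is maximum.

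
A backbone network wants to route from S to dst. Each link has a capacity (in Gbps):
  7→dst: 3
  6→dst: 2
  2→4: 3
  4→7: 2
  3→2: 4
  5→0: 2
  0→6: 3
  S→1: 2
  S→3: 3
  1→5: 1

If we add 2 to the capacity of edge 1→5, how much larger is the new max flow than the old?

1

Original max flow = 3.
After raising cap(1→5), augmenting paths through that edge carry 1 more unit.
New max flow = 4. Increase = 1.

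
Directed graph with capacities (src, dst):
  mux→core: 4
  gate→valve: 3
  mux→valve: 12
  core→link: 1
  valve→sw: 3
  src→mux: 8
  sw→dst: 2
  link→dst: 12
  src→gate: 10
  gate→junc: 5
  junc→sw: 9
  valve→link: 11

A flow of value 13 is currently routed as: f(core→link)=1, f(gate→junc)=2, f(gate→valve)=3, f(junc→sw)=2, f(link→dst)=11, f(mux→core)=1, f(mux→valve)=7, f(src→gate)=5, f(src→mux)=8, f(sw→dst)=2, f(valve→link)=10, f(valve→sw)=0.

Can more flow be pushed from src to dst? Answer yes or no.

No

Residual reachable from src: {gate, junc, src, sw}; dst is not reachable.
Saturated cut: src→mux, gate→valve, sw→dst with total capacity 13 = current flow value. Flow is maximum.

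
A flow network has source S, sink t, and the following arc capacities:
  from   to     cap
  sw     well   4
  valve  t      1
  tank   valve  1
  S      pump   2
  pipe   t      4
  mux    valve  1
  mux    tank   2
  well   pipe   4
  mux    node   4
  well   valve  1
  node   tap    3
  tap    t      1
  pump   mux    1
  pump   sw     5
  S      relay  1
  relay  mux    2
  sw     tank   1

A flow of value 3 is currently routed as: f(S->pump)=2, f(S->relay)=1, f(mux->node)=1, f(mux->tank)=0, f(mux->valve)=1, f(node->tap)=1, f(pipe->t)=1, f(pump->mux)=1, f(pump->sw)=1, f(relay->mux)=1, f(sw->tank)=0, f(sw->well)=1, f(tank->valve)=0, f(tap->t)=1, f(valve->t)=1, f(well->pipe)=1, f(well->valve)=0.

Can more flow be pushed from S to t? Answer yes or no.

Residual reachable from S: {S}; t is not reachable.
Saturated cut: S->relay, S->pump with total capacity 3 = current flow value. Flow is maximum.

No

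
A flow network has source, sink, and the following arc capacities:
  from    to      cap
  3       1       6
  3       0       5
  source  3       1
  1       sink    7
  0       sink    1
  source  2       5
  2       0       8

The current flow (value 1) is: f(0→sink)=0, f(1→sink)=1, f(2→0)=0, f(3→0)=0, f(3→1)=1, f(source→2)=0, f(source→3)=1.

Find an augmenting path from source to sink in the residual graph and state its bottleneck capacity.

source→2→0→sink, bottleneck 1

Residual along source→2→0→sink: source→2: 5, 2→0: 8, 0→sink: 1.
Bottleneck = min = 1.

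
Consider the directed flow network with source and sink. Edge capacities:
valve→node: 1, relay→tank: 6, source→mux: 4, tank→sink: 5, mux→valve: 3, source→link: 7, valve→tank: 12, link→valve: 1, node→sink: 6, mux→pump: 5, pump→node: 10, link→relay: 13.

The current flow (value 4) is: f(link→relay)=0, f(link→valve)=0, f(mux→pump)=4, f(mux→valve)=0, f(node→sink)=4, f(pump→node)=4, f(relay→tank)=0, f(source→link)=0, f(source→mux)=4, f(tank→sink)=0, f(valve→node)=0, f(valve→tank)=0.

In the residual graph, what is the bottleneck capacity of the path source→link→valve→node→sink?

1

Residual capacities along the path: source→link: 7, link→valve: 1, valve→node: 1, node→sink: 2.
Minimum is 1.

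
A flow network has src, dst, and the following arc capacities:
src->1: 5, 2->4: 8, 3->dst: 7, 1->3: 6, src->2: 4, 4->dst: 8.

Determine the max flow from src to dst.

9

Augment src->1->3->dst: bottleneck 5. Total 5.
Augment src->2->4->dst: bottleneck 4. Total 9.
No augmenting path remains in the residual graph.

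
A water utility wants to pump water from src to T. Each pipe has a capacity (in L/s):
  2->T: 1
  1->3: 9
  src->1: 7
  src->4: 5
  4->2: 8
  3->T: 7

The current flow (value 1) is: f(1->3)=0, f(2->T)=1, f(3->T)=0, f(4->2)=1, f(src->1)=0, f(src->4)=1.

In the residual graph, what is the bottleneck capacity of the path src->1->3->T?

7

Residual capacities along the path: src->1: 7, 1->3: 9, 3->T: 7.
Minimum is 7.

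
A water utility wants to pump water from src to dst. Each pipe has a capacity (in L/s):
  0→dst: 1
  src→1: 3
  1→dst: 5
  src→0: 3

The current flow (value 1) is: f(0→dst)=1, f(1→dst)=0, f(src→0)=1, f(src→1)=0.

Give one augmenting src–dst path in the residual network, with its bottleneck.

src→1→dst, bottleneck 3

Residual along src→1→dst: src→1: 3, 1→dst: 5.
Bottleneck = min = 3.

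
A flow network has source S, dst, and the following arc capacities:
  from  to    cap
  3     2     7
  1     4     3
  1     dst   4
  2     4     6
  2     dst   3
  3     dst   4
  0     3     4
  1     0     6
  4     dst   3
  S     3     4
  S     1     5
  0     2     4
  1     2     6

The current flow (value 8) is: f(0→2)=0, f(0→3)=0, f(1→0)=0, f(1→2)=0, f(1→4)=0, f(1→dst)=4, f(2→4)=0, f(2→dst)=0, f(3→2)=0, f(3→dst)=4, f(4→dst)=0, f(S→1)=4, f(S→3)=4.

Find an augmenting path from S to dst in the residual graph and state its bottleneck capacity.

S→1→2→dst, bottleneck 1

Residual along S→1→2→dst: S→1: 1, 1→2: 6, 2→dst: 3.
Bottleneck = min = 1.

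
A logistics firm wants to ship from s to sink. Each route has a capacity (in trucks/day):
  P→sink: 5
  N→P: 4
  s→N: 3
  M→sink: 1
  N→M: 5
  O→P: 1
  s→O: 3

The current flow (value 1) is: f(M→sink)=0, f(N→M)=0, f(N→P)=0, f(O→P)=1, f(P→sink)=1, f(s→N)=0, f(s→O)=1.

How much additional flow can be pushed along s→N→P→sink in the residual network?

3

Residual capacities along the path: s→N: 3, N→P: 4, P→sink: 4.
Minimum is 3.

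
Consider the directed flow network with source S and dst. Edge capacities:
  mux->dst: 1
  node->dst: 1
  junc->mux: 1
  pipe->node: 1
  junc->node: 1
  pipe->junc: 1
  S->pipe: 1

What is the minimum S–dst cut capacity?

1

Max flow = 1 (via 1 augmenting path).
In the residual at optimum, the set reachable from S is {S}.
Cut edges: S->pipe (cap 1). Sum = 1.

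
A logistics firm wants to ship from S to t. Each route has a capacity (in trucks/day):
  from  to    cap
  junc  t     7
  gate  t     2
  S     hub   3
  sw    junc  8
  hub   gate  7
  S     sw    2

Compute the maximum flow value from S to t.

Augment S->sw->junc->t: bottleneck 2. Total 2.
Augment S->hub->gate->t: bottleneck 2. Total 4.
No augmenting path remains in the residual graph.

4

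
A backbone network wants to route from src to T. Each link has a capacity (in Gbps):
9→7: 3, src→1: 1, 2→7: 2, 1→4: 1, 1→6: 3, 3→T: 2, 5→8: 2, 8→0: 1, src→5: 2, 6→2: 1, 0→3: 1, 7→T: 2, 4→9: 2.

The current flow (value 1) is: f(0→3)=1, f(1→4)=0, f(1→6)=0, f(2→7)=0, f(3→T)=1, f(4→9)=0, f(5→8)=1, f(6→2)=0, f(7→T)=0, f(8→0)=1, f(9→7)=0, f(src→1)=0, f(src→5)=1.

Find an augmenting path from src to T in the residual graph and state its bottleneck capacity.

Residual along src→1→4→9→7→T: src→1: 1, 1→4: 1, 4→9: 2, 9→7: 3, 7→T: 2.
Bottleneck = min = 1.

src→1→4→9→7→T, bottleneck 1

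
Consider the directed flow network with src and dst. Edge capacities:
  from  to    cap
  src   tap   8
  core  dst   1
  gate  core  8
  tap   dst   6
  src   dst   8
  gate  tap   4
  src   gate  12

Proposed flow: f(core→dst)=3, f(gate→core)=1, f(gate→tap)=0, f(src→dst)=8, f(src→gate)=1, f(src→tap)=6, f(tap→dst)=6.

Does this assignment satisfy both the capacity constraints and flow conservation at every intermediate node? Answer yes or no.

No

Capacity violated on core→dst: flow 3 > capacity 1.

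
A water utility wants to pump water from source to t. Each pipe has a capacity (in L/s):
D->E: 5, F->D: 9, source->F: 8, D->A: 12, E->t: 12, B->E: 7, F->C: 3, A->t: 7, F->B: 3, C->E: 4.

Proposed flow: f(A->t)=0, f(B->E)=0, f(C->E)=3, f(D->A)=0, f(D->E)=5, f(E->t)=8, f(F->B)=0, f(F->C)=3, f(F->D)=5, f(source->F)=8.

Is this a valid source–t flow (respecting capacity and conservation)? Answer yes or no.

Yes

Every edge has 0 ≤ f(e) ≤ cap(e).
At each intermediate node, inflow equals outflow.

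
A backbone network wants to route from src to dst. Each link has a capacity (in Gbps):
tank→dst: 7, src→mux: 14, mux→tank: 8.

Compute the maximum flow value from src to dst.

Augment src→mux→tank→dst: bottleneck 7. Total 7.
No augmenting path remains in the residual graph.

7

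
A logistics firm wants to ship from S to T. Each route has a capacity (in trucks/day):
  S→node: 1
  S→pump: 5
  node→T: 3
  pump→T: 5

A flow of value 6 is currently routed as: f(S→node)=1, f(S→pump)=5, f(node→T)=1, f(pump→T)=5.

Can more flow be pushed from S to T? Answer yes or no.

No

Residual reachable from S: {S}; T is not reachable.
Saturated cut: S→pump, S→node with total capacity 6 = current flow value. Flow is maximum.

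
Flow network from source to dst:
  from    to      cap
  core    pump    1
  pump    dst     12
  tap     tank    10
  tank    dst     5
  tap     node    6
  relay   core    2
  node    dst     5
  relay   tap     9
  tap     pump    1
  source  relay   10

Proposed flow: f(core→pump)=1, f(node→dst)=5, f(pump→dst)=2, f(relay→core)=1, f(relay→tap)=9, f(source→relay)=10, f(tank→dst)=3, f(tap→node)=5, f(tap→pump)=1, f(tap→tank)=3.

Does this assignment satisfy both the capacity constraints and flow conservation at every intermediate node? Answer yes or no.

Yes

Every edge has 0 ≤ f(e) ≤ cap(e).
At each intermediate node, inflow equals outflow.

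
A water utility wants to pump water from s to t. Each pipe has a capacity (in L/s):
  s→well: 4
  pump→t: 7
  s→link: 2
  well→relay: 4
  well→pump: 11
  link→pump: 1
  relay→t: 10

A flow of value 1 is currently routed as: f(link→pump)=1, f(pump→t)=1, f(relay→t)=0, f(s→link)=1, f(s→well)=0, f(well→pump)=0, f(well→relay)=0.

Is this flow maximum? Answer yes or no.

Residual path s→well→pump→t has bottleneck 4 > 0.
Pushing 4 along it raises the flow to 5, so the given flow is not maximum.

No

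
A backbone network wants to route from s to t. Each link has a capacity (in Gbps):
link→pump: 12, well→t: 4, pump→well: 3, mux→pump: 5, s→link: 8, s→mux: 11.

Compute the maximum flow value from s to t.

3

Augment s→link→pump→well→t: bottleneck 3. Total 3.
No augmenting path remains in the residual graph.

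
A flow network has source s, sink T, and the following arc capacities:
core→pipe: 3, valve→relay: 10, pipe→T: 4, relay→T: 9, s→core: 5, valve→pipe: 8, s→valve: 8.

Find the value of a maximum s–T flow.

Augment s→valve→relay→T: bottleneck 8. Total 8.
Augment s→core→pipe→T: bottleneck 3. Total 11.
No augmenting path remains in the residual graph.

11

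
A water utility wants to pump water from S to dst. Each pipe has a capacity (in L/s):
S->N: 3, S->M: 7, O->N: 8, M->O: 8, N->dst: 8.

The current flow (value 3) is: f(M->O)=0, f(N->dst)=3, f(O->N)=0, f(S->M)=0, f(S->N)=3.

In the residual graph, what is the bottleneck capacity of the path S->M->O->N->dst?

Residual capacities along the path: S->M: 7, M->O: 8, O->N: 8, N->dst: 5.
Minimum is 5.

5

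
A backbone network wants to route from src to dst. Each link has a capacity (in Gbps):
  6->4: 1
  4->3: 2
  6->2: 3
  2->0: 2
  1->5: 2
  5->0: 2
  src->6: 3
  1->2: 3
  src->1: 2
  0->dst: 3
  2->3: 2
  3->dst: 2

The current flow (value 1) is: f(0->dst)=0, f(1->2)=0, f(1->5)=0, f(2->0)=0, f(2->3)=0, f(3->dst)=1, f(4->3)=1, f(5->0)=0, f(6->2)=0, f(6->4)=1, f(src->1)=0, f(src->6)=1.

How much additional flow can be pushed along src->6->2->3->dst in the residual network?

1

Residual capacities along the path: src->6: 2, 6->2: 3, 2->3: 2, 3->dst: 1.
Minimum is 1.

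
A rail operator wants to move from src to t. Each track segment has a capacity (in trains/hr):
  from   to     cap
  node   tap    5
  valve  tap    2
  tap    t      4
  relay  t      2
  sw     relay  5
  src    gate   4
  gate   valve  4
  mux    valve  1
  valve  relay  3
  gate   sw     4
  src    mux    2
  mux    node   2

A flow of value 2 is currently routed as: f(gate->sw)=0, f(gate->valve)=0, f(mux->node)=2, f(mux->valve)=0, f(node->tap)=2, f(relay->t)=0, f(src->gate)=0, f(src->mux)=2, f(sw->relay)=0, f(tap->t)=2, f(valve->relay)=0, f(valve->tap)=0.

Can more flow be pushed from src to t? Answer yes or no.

Residual path src->gate->valve->tap->t has bottleneck 2 > 0.
Pushing 2 along it raises the flow to 4, so the given flow is not maximum.

Yes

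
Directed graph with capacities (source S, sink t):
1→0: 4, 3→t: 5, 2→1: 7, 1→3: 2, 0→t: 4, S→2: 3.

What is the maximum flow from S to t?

Augment S→2→1→3→t: bottleneck 2. Total 2.
Augment S→2→1→0→t: bottleneck 1. Total 3.
No augmenting path remains in the residual graph.

3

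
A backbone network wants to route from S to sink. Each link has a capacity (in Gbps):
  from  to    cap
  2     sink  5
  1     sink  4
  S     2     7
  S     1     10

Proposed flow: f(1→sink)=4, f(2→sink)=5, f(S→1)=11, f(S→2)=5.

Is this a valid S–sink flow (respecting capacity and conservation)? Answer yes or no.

No

Capacity violated on S→1: flow 11 > capacity 10.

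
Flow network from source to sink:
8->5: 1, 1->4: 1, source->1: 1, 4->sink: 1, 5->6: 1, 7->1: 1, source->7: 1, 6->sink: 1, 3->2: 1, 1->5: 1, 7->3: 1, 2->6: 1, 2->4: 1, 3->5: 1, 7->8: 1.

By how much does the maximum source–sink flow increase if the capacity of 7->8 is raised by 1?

0

Original max flow = 2.
Edge 7->8 does not cross the min cut (source side {source}), so extra capacity there cannot help.
New max flow = 2. Increase = 0.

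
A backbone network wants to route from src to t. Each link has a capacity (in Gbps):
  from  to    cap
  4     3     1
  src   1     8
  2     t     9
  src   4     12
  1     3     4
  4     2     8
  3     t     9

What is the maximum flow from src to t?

13

Augment src→4→2→t: bottleneck 8. Total 8.
Augment src→4→3→t: bottleneck 1. Total 9.
Augment src→1→3→t: bottleneck 4. Total 13.
No augmenting path remains in the residual graph.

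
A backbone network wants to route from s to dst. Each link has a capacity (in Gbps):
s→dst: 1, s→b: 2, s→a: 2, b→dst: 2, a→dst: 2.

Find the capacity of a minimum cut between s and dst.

5

Max flow = 5 (via 3 augmenting paths).
In the residual at optimum, the set reachable from s is {s}.
Cut edges: s→b (cap 2), s→a (cap 2), s→dst (cap 1). Sum = 5.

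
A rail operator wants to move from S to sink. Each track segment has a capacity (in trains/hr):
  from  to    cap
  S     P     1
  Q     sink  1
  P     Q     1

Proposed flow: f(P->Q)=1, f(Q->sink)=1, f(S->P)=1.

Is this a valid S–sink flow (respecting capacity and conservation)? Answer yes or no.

Every edge has 0 ≤ f(e) ≤ cap(e).
At each intermediate node, inflow equals outflow.

Yes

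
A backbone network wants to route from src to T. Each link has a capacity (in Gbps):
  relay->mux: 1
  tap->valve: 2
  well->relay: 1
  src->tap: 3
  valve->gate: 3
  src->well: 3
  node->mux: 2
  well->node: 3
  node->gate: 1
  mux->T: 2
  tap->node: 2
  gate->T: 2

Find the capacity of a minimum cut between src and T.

4

Max flow = 4 (via 3 augmenting paths).
In the residual at optimum, the set reachable from src is {gate, mux, node, relay, src, tap, valve, well}.
Cut edges: gate->T (cap 2), mux->T (cap 2). Sum = 4.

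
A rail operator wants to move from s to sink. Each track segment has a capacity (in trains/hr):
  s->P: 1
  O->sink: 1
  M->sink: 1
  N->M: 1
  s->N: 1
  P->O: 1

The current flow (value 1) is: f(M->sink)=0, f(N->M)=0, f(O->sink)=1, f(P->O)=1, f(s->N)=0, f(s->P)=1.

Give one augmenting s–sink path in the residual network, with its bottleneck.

s->N->M->sink, bottleneck 1

Residual along s->N->M->sink: s->N: 1, N->M: 1, M->sink: 1.
Bottleneck = min = 1.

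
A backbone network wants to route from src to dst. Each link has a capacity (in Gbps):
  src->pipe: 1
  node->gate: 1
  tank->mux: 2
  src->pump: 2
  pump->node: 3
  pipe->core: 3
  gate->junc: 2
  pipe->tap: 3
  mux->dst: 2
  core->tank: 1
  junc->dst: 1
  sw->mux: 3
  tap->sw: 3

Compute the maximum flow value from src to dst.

2

Augment src->pump->node->gate->junc->dst: bottleneck 1. Total 1.
Augment src->pipe->tap->sw->mux->dst: bottleneck 1. Total 2.
No augmenting path remains in the residual graph.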